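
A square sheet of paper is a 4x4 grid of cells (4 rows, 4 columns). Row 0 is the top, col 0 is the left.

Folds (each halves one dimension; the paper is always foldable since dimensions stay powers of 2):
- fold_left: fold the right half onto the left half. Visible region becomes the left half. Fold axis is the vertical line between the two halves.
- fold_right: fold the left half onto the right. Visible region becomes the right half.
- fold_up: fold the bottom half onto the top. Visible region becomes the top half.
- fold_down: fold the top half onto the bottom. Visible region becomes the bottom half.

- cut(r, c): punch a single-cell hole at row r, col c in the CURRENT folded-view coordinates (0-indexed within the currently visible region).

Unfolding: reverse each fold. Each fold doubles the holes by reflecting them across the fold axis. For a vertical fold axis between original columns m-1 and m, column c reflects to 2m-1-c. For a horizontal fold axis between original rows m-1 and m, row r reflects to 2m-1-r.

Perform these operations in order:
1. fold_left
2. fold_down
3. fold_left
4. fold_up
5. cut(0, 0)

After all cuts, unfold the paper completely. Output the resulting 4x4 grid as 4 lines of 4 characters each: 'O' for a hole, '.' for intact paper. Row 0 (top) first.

Answer: OOOO
OOOO
OOOO
OOOO

Derivation:
Op 1 fold_left: fold axis v@2; visible region now rows[0,4) x cols[0,2) = 4x2
Op 2 fold_down: fold axis h@2; visible region now rows[2,4) x cols[0,2) = 2x2
Op 3 fold_left: fold axis v@1; visible region now rows[2,4) x cols[0,1) = 2x1
Op 4 fold_up: fold axis h@3; visible region now rows[2,3) x cols[0,1) = 1x1
Op 5 cut(0, 0): punch at orig (2,0); cuts so far [(2, 0)]; region rows[2,3) x cols[0,1) = 1x1
Unfold 1 (reflect across h@3): 2 holes -> [(2, 0), (3, 0)]
Unfold 2 (reflect across v@1): 4 holes -> [(2, 0), (2, 1), (3, 0), (3, 1)]
Unfold 3 (reflect across h@2): 8 holes -> [(0, 0), (0, 1), (1, 0), (1, 1), (2, 0), (2, 1), (3, 0), (3, 1)]
Unfold 4 (reflect across v@2): 16 holes -> [(0, 0), (0, 1), (0, 2), (0, 3), (1, 0), (1, 1), (1, 2), (1, 3), (2, 0), (2, 1), (2, 2), (2, 3), (3, 0), (3, 1), (3, 2), (3, 3)]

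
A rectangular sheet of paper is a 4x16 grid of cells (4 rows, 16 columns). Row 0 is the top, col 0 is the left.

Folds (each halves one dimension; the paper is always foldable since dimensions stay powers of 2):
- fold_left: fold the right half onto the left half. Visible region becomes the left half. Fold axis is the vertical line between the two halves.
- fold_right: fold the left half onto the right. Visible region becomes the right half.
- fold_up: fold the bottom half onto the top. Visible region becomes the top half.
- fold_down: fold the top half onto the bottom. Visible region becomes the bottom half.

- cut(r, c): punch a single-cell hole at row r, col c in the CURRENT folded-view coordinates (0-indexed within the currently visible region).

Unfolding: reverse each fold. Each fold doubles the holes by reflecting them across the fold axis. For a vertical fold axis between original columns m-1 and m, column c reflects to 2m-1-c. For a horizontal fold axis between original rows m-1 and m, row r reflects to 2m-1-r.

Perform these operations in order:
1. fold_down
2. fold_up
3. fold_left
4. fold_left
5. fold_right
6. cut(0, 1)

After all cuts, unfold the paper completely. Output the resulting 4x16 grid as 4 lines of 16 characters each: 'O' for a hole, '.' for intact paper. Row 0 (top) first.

Op 1 fold_down: fold axis h@2; visible region now rows[2,4) x cols[0,16) = 2x16
Op 2 fold_up: fold axis h@3; visible region now rows[2,3) x cols[0,16) = 1x16
Op 3 fold_left: fold axis v@8; visible region now rows[2,3) x cols[0,8) = 1x8
Op 4 fold_left: fold axis v@4; visible region now rows[2,3) x cols[0,4) = 1x4
Op 5 fold_right: fold axis v@2; visible region now rows[2,3) x cols[2,4) = 1x2
Op 6 cut(0, 1): punch at orig (2,3); cuts so far [(2, 3)]; region rows[2,3) x cols[2,4) = 1x2
Unfold 1 (reflect across v@2): 2 holes -> [(2, 0), (2, 3)]
Unfold 2 (reflect across v@4): 4 holes -> [(2, 0), (2, 3), (2, 4), (2, 7)]
Unfold 3 (reflect across v@8): 8 holes -> [(2, 0), (2, 3), (2, 4), (2, 7), (2, 8), (2, 11), (2, 12), (2, 15)]
Unfold 4 (reflect across h@3): 16 holes -> [(2, 0), (2, 3), (2, 4), (2, 7), (2, 8), (2, 11), (2, 12), (2, 15), (3, 0), (3, 3), (3, 4), (3, 7), (3, 8), (3, 11), (3, 12), (3, 15)]
Unfold 5 (reflect across h@2): 32 holes -> [(0, 0), (0, 3), (0, 4), (0, 7), (0, 8), (0, 11), (0, 12), (0, 15), (1, 0), (1, 3), (1, 4), (1, 7), (1, 8), (1, 11), (1, 12), (1, 15), (2, 0), (2, 3), (2, 4), (2, 7), (2, 8), (2, 11), (2, 12), (2, 15), (3, 0), (3, 3), (3, 4), (3, 7), (3, 8), (3, 11), (3, 12), (3, 15)]

Answer: O..OO..OO..OO..O
O..OO..OO..OO..O
O..OO..OO..OO..O
O..OO..OO..OO..O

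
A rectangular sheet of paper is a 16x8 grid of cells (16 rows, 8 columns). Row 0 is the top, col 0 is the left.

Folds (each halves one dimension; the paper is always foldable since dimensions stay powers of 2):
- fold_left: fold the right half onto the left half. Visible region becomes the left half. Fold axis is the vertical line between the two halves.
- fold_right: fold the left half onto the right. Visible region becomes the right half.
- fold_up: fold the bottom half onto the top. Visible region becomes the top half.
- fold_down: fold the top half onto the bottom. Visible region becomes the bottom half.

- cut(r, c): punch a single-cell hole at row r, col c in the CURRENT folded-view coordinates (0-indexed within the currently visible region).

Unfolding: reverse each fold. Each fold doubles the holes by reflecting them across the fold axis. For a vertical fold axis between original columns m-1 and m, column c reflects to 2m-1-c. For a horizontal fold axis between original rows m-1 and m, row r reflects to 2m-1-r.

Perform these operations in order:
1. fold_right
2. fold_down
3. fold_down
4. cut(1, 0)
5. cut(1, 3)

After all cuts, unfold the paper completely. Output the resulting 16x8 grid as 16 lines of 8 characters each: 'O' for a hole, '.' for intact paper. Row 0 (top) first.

Op 1 fold_right: fold axis v@4; visible region now rows[0,16) x cols[4,8) = 16x4
Op 2 fold_down: fold axis h@8; visible region now rows[8,16) x cols[4,8) = 8x4
Op 3 fold_down: fold axis h@12; visible region now rows[12,16) x cols[4,8) = 4x4
Op 4 cut(1, 0): punch at orig (13,4); cuts so far [(13, 4)]; region rows[12,16) x cols[4,8) = 4x4
Op 5 cut(1, 3): punch at orig (13,7); cuts so far [(13, 4), (13, 7)]; region rows[12,16) x cols[4,8) = 4x4
Unfold 1 (reflect across h@12): 4 holes -> [(10, 4), (10, 7), (13, 4), (13, 7)]
Unfold 2 (reflect across h@8): 8 holes -> [(2, 4), (2, 7), (5, 4), (5, 7), (10, 4), (10, 7), (13, 4), (13, 7)]
Unfold 3 (reflect across v@4): 16 holes -> [(2, 0), (2, 3), (2, 4), (2, 7), (5, 0), (5, 3), (5, 4), (5, 7), (10, 0), (10, 3), (10, 4), (10, 7), (13, 0), (13, 3), (13, 4), (13, 7)]

Answer: ........
........
O..OO..O
........
........
O..OO..O
........
........
........
........
O..OO..O
........
........
O..OO..O
........
........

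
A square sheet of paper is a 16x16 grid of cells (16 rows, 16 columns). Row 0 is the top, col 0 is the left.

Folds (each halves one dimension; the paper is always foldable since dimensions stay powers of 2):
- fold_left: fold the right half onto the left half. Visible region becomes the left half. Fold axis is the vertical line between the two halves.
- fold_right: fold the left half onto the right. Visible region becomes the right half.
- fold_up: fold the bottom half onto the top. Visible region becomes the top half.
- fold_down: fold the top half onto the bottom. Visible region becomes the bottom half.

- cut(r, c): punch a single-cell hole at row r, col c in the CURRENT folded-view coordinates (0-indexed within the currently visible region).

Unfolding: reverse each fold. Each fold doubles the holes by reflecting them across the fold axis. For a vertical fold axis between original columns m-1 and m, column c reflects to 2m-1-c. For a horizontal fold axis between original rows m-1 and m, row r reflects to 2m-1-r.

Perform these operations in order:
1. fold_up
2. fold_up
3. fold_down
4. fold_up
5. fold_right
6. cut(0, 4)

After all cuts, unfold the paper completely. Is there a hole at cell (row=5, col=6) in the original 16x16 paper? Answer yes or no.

Op 1 fold_up: fold axis h@8; visible region now rows[0,8) x cols[0,16) = 8x16
Op 2 fold_up: fold axis h@4; visible region now rows[0,4) x cols[0,16) = 4x16
Op 3 fold_down: fold axis h@2; visible region now rows[2,4) x cols[0,16) = 2x16
Op 4 fold_up: fold axis h@3; visible region now rows[2,3) x cols[0,16) = 1x16
Op 5 fold_right: fold axis v@8; visible region now rows[2,3) x cols[8,16) = 1x8
Op 6 cut(0, 4): punch at orig (2,12); cuts so far [(2, 12)]; region rows[2,3) x cols[8,16) = 1x8
Unfold 1 (reflect across v@8): 2 holes -> [(2, 3), (2, 12)]
Unfold 2 (reflect across h@3): 4 holes -> [(2, 3), (2, 12), (3, 3), (3, 12)]
Unfold 3 (reflect across h@2): 8 holes -> [(0, 3), (0, 12), (1, 3), (1, 12), (2, 3), (2, 12), (3, 3), (3, 12)]
Unfold 4 (reflect across h@4): 16 holes -> [(0, 3), (0, 12), (1, 3), (1, 12), (2, 3), (2, 12), (3, 3), (3, 12), (4, 3), (4, 12), (5, 3), (5, 12), (6, 3), (6, 12), (7, 3), (7, 12)]
Unfold 5 (reflect across h@8): 32 holes -> [(0, 3), (0, 12), (1, 3), (1, 12), (2, 3), (2, 12), (3, 3), (3, 12), (4, 3), (4, 12), (5, 3), (5, 12), (6, 3), (6, 12), (7, 3), (7, 12), (8, 3), (8, 12), (9, 3), (9, 12), (10, 3), (10, 12), (11, 3), (11, 12), (12, 3), (12, 12), (13, 3), (13, 12), (14, 3), (14, 12), (15, 3), (15, 12)]
Holes: [(0, 3), (0, 12), (1, 3), (1, 12), (2, 3), (2, 12), (3, 3), (3, 12), (4, 3), (4, 12), (5, 3), (5, 12), (6, 3), (6, 12), (7, 3), (7, 12), (8, 3), (8, 12), (9, 3), (9, 12), (10, 3), (10, 12), (11, 3), (11, 12), (12, 3), (12, 12), (13, 3), (13, 12), (14, 3), (14, 12), (15, 3), (15, 12)]

Answer: no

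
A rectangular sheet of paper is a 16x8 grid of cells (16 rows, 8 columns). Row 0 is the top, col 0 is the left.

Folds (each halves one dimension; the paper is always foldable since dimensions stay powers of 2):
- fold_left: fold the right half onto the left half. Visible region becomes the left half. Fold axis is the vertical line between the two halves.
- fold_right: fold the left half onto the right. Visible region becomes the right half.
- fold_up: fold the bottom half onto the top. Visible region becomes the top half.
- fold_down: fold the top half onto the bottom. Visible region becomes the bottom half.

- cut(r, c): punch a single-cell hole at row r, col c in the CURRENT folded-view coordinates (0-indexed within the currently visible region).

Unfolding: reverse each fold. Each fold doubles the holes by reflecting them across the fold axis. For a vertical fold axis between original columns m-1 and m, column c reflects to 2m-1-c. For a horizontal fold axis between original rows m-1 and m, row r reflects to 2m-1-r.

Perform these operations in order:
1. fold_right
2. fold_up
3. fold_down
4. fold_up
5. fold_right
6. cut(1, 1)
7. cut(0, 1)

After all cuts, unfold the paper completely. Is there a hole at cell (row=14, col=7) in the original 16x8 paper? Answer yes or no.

Op 1 fold_right: fold axis v@4; visible region now rows[0,16) x cols[4,8) = 16x4
Op 2 fold_up: fold axis h@8; visible region now rows[0,8) x cols[4,8) = 8x4
Op 3 fold_down: fold axis h@4; visible region now rows[4,8) x cols[4,8) = 4x4
Op 4 fold_up: fold axis h@6; visible region now rows[4,6) x cols[4,8) = 2x4
Op 5 fold_right: fold axis v@6; visible region now rows[4,6) x cols[6,8) = 2x2
Op 6 cut(1, 1): punch at orig (5,7); cuts so far [(5, 7)]; region rows[4,6) x cols[6,8) = 2x2
Op 7 cut(0, 1): punch at orig (4,7); cuts so far [(4, 7), (5, 7)]; region rows[4,6) x cols[6,8) = 2x2
Unfold 1 (reflect across v@6): 4 holes -> [(4, 4), (4, 7), (5, 4), (5, 7)]
Unfold 2 (reflect across h@6): 8 holes -> [(4, 4), (4, 7), (5, 4), (5, 7), (6, 4), (6, 7), (7, 4), (7, 7)]
Unfold 3 (reflect across h@4): 16 holes -> [(0, 4), (0, 7), (1, 4), (1, 7), (2, 4), (2, 7), (3, 4), (3, 7), (4, 4), (4, 7), (5, 4), (5, 7), (6, 4), (6, 7), (7, 4), (7, 7)]
Unfold 4 (reflect across h@8): 32 holes -> [(0, 4), (0, 7), (1, 4), (1, 7), (2, 4), (2, 7), (3, 4), (3, 7), (4, 4), (4, 7), (5, 4), (5, 7), (6, 4), (6, 7), (7, 4), (7, 7), (8, 4), (8, 7), (9, 4), (9, 7), (10, 4), (10, 7), (11, 4), (11, 7), (12, 4), (12, 7), (13, 4), (13, 7), (14, 4), (14, 7), (15, 4), (15, 7)]
Unfold 5 (reflect across v@4): 64 holes -> [(0, 0), (0, 3), (0, 4), (0, 7), (1, 0), (1, 3), (1, 4), (1, 7), (2, 0), (2, 3), (2, 4), (2, 7), (3, 0), (3, 3), (3, 4), (3, 7), (4, 0), (4, 3), (4, 4), (4, 7), (5, 0), (5, 3), (5, 4), (5, 7), (6, 0), (6, 3), (6, 4), (6, 7), (7, 0), (7, 3), (7, 4), (7, 7), (8, 0), (8, 3), (8, 4), (8, 7), (9, 0), (9, 3), (9, 4), (9, 7), (10, 0), (10, 3), (10, 4), (10, 7), (11, 0), (11, 3), (11, 4), (11, 7), (12, 0), (12, 3), (12, 4), (12, 7), (13, 0), (13, 3), (13, 4), (13, 7), (14, 0), (14, 3), (14, 4), (14, 7), (15, 0), (15, 3), (15, 4), (15, 7)]
Holes: [(0, 0), (0, 3), (0, 4), (0, 7), (1, 0), (1, 3), (1, 4), (1, 7), (2, 0), (2, 3), (2, 4), (2, 7), (3, 0), (3, 3), (3, 4), (3, 7), (4, 0), (4, 3), (4, 4), (4, 7), (5, 0), (5, 3), (5, 4), (5, 7), (6, 0), (6, 3), (6, 4), (6, 7), (7, 0), (7, 3), (7, 4), (7, 7), (8, 0), (8, 3), (8, 4), (8, 7), (9, 0), (9, 3), (9, 4), (9, 7), (10, 0), (10, 3), (10, 4), (10, 7), (11, 0), (11, 3), (11, 4), (11, 7), (12, 0), (12, 3), (12, 4), (12, 7), (13, 0), (13, 3), (13, 4), (13, 7), (14, 0), (14, 3), (14, 4), (14, 7), (15, 0), (15, 3), (15, 4), (15, 7)]

Answer: yes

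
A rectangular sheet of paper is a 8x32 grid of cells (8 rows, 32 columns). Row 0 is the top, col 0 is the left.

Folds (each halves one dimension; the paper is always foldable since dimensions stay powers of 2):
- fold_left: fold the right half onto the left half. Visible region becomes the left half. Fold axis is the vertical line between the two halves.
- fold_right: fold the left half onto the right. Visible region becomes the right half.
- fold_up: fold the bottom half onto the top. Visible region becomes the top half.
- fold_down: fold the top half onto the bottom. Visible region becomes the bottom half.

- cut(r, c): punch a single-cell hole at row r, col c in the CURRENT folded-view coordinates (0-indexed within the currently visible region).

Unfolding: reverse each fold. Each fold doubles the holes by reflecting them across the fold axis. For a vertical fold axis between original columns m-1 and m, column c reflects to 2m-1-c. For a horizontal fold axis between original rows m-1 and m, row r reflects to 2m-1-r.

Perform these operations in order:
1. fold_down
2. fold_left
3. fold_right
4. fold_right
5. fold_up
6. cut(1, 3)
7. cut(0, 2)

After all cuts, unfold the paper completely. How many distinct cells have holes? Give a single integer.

Answer: 64

Derivation:
Op 1 fold_down: fold axis h@4; visible region now rows[4,8) x cols[0,32) = 4x32
Op 2 fold_left: fold axis v@16; visible region now rows[4,8) x cols[0,16) = 4x16
Op 3 fold_right: fold axis v@8; visible region now rows[4,8) x cols[8,16) = 4x8
Op 4 fold_right: fold axis v@12; visible region now rows[4,8) x cols[12,16) = 4x4
Op 5 fold_up: fold axis h@6; visible region now rows[4,6) x cols[12,16) = 2x4
Op 6 cut(1, 3): punch at orig (5,15); cuts so far [(5, 15)]; region rows[4,6) x cols[12,16) = 2x4
Op 7 cut(0, 2): punch at orig (4,14); cuts so far [(4, 14), (5, 15)]; region rows[4,6) x cols[12,16) = 2x4
Unfold 1 (reflect across h@6): 4 holes -> [(4, 14), (5, 15), (6, 15), (7, 14)]
Unfold 2 (reflect across v@12): 8 holes -> [(4, 9), (4, 14), (5, 8), (5, 15), (6, 8), (6, 15), (7, 9), (7, 14)]
Unfold 3 (reflect across v@8): 16 holes -> [(4, 1), (4, 6), (4, 9), (4, 14), (5, 0), (5, 7), (5, 8), (5, 15), (6, 0), (6, 7), (6, 8), (6, 15), (7, 1), (7, 6), (7, 9), (7, 14)]
Unfold 4 (reflect across v@16): 32 holes -> [(4, 1), (4, 6), (4, 9), (4, 14), (4, 17), (4, 22), (4, 25), (4, 30), (5, 0), (5, 7), (5, 8), (5, 15), (5, 16), (5, 23), (5, 24), (5, 31), (6, 0), (6, 7), (6, 8), (6, 15), (6, 16), (6, 23), (6, 24), (6, 31), (7, 1), (7, 6), (7, 9), (7, 14), (7, 17), (7, 22), (7, 25), (7, 30)]
Unfold 5 (reflect across h@4): 64 holes -> [(0, 1), (0, 6), (0, 9), (0, 14), (0, 17), (0, 22), (0, 25), (0, 30), (1, 0), (1, 7), (1, 8), (1, 15), (1, 16), (1, 23), (1, 24), (1, 31), (2, 0), (2, 7), (2, 8), (2, 15), (2, 16), (2, 23), (2, 24), (2, 31), (3, 1), (3, 6), (3, 9), (3, 14), (3, 17), (3, 22), (3, 25), (3, 30), (4, 1), (4, 6), (4, 9), (4, 14), (4, 17), (4, 22), (4, 25), (4, 30), (5, 0), (5, 7), (5, 8), (5, 15), (5, 16), (5, 23), (5, 24), (5, 31), (6, 0), (6, 7), (6, 8), (6, 15), (6, 16), (6, 23), (6, 24), (6, 31), (7, 1), (7, 6), (7, 9), (7, 14), (7, 17), (7, 22), (7, 25), (7, 30)]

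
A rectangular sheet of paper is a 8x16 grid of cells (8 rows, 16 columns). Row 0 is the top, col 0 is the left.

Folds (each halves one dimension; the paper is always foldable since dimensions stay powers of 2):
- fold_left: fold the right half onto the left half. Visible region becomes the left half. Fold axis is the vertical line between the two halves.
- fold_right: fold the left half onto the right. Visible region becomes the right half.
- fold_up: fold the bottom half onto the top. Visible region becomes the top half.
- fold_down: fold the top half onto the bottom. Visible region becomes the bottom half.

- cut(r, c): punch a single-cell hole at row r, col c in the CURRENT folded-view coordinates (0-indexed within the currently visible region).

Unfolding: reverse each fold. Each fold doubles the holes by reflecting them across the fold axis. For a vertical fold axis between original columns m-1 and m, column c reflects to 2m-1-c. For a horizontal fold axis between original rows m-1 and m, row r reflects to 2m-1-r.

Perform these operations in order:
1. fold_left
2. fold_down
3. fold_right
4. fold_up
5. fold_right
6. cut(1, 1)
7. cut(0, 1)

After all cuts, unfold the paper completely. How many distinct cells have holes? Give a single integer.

Answer: 64

Derivation:
Op 1 fold_left: fold axis v@8; visible region now rows[0,8) x cols[0,8) = 8x8
Op 2 fold_down: fold axis h@4; visible region now rows[4,8) x cols[0,8) = 4x8
Op 3 fold_right: fold axis v@4; visible region now rows[4,8) x cols[4,8) = 4x4
Op 4 fold_up: fold axis h@6; visible region now rows[4,6) x cols[4,8) = 2x4
Op 5 fold_right: fold axis v@6; visible region now rows[4,6) x cols[6,8) = 2x2
Op 6 cut(1, 1): punch at orig (5,7); cuts so far [(5, 7)]; region rows[4,6) x cols[6,8) = 2x2
Op 7 cut(0, 1): punch at orig (4,7); cuts so far [(4, 7), (5, 7)]; region rows[4,6) x cols[6,8) = 2x2
Unfold 1 (reflect across v@6): 4 holes -> [(4, 4), (4, 7), (5, 4), (5, 7)]
Unfold 2 (reflect across h@6): 8 holes -> [(4, 4), (4, 7), (5, 4), (5, 7), (6, 4), (6, 7), (7, 4), (7, 7)]
Unfold 3 (reflect across v@4): 16 holes -> [(4, 0), (4, 3), (4, 4), (4, 7), (5, 0), (5, 3), (5, 4), (5, 7), (6, 0), (6, 3), (6, 4), (6, 7), (7, 0), (7, 3), (7, 4), (7, 7)]
Unfold 4 (reflect across h@4): 32 holes -> [(0, 0), (0, 3), (0, 4), (0, 7), (1, 0), (1, 3), (1, 4), (1, 7), (2, 0), (2, 3), (2, 4), (2, 7), (3, 0), (3, 3), (3, 4), (3, 7), (4, 0), (4, 3), (4, 4), (4, 7), (5, 0), (5, 3), (5, 4), (5, 7), (6, 0), (6, 3), (6, 4), (6, 7), (7, 0), (7, 3), (7, 4), (7, 7)]
Unfold 5 (reflect across v@8): 64 holes -> [(0, 0), (0, 3), (0, 4), (0, 7), (0, 8), (0, 11), (0, 12), (0, 15), (1, 0), (1, 3), (1, 4), (1, 7), (1, 8), (1, 11), (1, 12), (1, 15), (2, 0), (2, 3), (2, 4), (2, 7), (2, 8), (2, 11), (2, 12), (2, 15), (3, 0), (3, 3), (3, 4), (3, 7), (3, 8), (3, 11), (3, 12), (3, 15), (4, 0), (4, 3), (4, 4), (4, 7), (4, 8), (4, 11), (4, 12), (4, 15), (5, 0), (5, 3), (5, 4), (5, 7), (5, 8), (5, 11), (5, 12), (5, 15), (6, 0), (6, 3), (6, 4), (6, 7), (6, 8), (6, 11), (6, 12), (6, 15), (7, 0), (7, 3), (7, 4), (7, 7), (7, 8), (7, 11), (7, 12), (7, 15)]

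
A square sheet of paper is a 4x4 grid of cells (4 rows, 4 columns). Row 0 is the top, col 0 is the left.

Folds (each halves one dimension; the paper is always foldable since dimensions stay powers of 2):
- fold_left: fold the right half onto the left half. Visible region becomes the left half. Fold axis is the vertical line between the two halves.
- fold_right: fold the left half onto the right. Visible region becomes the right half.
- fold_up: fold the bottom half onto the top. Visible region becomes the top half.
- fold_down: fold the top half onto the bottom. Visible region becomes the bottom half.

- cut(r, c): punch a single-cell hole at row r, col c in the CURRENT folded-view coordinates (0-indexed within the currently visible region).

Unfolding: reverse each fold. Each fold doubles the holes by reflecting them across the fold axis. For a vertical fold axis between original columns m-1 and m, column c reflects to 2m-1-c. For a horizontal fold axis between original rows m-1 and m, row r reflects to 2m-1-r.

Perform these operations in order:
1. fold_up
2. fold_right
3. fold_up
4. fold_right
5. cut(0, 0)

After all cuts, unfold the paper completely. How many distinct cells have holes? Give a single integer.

Op 1 fold_up: fold axis h@2; visible region now rows[0,2) x cols[0,4) = 2x4
Op 2 fold_right: fold axis v@2; visible region now rows[0,2) x cols[2,4) = 2x2
Op 3 fold_up: fold axis h@1; visible region now rows[0,1) x cols[2,4) = 1x2
Op 4 fold_right: fold axis v@3; visible region now rows[0,1) x cols[3,4) = 1x1
Op 5 cut(0, 0): punch at orig (0,3); cuts so far [(0, 3)]; region rows[0,1) x cols[3,4) = 1x1
Unfold 1 (reflect across v@3): 2 holes -> [(0, 2), (0, 3)]
Unfold 2 (reflect across h@1): 4 holes -> [(0, 2), (0, 3), (1, 2), (1, 3)]
Unfold 3 (reflect across v@2): 8 holes -> [(0, 0), (0, 1), (0, 2), (0, 3), (1, 0), (1, 1), (1, 2), (1, 3)]
Unfold 4 (reflect across h@2): 16 holes -> [(0, 0), (0, 1), (0, 2), (0, 3), (1, 0), (1, 1), (1, 2), (1, 3), (2, 0), (2, 1), (2, 2), (2, 3), (3, 0), (3, 1), (3, 2), (3, 3)]

Answer: 16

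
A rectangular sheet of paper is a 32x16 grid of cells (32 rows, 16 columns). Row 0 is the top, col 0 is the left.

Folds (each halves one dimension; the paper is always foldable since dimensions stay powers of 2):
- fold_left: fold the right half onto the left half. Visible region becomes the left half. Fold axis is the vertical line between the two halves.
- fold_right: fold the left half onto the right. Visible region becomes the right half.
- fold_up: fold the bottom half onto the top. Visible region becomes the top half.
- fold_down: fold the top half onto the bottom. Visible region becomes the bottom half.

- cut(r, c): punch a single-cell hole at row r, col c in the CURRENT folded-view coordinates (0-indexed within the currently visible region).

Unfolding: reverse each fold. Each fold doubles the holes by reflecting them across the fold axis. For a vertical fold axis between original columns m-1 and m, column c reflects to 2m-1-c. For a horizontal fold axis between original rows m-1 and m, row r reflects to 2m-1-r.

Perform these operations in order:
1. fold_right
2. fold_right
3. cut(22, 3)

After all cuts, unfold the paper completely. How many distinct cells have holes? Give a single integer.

Op 1 fold_right: fold axis v@8; visible region now rows[0,32) x cols[8,16) = 32x8
Op 2 fold_right: fold axis v@12; visible region now rows[0,32) x cols[12,16) = 32x4
Op 3 cut(22, 3): punch at orig (22,15); cuts so far [(22, 15)]; region rows[0,32) x cols[12,16) = 32x4
Unfold 1 (reflect across v@12): 2 holes -> [(22, 8), (22, 15)]
Unfold 2 (reflect across v@8): 4 holes -> [(22, 0), (22, 7), (22, 8), (22, 15)]

Answer: 4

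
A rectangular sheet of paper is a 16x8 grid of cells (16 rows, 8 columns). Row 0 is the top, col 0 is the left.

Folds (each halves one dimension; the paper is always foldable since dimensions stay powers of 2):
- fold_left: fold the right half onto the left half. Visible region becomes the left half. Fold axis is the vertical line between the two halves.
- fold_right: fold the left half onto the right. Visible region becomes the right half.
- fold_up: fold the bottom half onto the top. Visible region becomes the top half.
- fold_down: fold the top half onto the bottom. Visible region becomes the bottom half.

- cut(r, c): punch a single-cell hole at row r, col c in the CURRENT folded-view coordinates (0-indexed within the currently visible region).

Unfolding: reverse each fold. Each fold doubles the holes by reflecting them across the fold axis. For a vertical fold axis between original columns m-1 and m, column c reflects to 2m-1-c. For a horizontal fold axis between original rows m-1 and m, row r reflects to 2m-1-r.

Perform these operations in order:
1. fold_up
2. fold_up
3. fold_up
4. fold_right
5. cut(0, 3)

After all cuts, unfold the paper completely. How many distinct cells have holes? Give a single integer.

Op 1 fold_up: fold axis h@8; visible region now rows[0,8) x cols[0,8) = 8x8
Op 2 fold_up: fold axis h@4; visible region now rows[0,4) x cols[0,8) = 4x8
Op 3 fold_up: fold axis h@2; visible region now rows[0,2) x cols[0,8) = 2x8
Op 4 fold_right: fold axis v@4; visible region now rows[0,2) x cols[4,8) = 2x4
Op 5 cut(0, 3): punch at orig (0,7); cuts so far [(0, 7)]; region rows[0,2) x cols[4,8) = 2x4
Unfold 1 (reflect across v@4): 2 holes -> [(0, 0), (0, 7)]
Unfold 2 (reflect across h@2): 4 holes -> [(0, 0), (0, 7), (3, 0), (3, 7)]
Unfold 3 (reflect across h@4): 8 holes -> [(0, 0), (0, 7), (3, 0), (3, 7), (4, 0), (4, 7), (7, 0), (7, 7)]
Unfold 4 (reflect across h@8): 16 holes -> [(0, 0), (0, 7), (3, 0), (3, 7), (4, 0), (4, 7), (7, 0), (7, 7), (8, 0), (8, 7), (11, 0), (11, 7), (12, 0), (12, 7), (15, 0), (15, 7)]

Answer: 16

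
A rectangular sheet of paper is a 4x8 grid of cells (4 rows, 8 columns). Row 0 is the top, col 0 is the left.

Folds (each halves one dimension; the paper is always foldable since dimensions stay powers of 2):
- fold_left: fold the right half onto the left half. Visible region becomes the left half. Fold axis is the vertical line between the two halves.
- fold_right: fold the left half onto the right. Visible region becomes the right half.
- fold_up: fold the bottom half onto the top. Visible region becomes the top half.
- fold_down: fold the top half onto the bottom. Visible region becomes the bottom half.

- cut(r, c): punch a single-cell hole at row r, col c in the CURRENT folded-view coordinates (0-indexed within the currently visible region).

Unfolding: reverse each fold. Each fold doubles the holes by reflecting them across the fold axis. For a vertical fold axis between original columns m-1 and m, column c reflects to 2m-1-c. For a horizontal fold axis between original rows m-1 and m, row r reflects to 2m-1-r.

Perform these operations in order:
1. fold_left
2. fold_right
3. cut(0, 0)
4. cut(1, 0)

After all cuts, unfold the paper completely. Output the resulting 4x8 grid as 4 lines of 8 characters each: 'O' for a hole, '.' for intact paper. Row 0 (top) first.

Op 1 fold_left: fold axis v@4; visible region now rows[0,4) x cols[0,4) = 4x4
Op 2 fold_right: fold axis v@2; visible region now rows[0,4) x cols[2,4) = 4x2
Op 3 cut(0, 0): punch at orig (0,2); cuts so far [(0, 2)]; region rows[0,4) x cols[2,4) = 4x2
Op 4 cut(1, 0): punch at orig (1,2); cuts so far [(0, 2), (1, 2)]; region rows[0,4) x cols[2,4) = 4x2
Unfold 1 (reflect across v@2): 4 holes -> [(0, 1), (0, 2), (1, 1), (1, 2)]
Unfold 2 (reflect across v@4): 8 holes -> [(0, 1), (0, 2), (0, 5), (0, 6), (1, 1), (1, 2), (1, 5), (1, 6)]

Answer: .OO..OO.
.OO..OO.
........
........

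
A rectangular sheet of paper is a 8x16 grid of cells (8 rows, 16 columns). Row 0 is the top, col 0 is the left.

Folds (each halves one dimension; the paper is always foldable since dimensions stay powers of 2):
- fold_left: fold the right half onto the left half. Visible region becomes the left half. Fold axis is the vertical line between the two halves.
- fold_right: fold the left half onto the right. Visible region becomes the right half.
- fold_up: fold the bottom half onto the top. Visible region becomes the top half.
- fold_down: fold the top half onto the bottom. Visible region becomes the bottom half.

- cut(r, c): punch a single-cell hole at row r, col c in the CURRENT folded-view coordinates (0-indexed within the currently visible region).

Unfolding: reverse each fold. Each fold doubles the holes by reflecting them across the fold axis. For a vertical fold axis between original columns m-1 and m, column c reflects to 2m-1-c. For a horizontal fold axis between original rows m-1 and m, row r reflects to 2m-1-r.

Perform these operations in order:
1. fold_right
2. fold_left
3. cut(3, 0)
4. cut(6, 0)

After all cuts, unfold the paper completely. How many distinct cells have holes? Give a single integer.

Op 1 fold_right: fold axis v@8; visible region now rows[0,8) x cols[8,16) = 8x8
Op 2 fold_left: fold axis v@12; visible region now rows[0,8) x cols[8,12) = 8x4
Op 3 cut(3, 0): punch at orig (3,8); cuts so far [(3, 8)]; region rows[0,8) x cols[8,12) = 8x4
Op 4 cut(6, 0): punch at orig (6,8); cuts so far [(3, 8), (6, 8)]; region rows[0,8) x cols[8,12) = 8x4
Unfold 1 (reflect across v@12): 4 holes -> [(3, 8), (3, 15), (6, 8), (6, 15)]
Unfold 2 (reflect across v@8): 8 holes -> [(3, 0), (3, 7), (3, 8), (3, 15), (6, 0), (6, 7), (6, 8), (6, 15)]

Answer: 8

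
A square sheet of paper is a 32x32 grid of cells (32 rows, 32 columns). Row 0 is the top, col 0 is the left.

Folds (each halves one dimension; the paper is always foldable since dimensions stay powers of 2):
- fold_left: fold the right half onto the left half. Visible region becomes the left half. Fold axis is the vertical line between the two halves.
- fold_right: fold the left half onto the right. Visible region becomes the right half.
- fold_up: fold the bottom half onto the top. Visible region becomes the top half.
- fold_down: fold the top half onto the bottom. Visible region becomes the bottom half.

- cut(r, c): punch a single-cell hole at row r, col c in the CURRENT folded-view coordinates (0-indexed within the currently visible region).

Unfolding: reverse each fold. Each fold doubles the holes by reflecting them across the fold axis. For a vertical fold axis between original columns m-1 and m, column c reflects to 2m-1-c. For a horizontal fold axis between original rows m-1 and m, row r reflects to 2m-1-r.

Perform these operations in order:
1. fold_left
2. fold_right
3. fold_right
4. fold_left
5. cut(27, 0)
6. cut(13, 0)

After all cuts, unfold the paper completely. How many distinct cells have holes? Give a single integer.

Op 1 fold_left: fold axis v@16; visible region now rows[0,32) x cols[0,16) = 32x16
Op 2 fold_right: fold axis v@8; visible region now rows[0,32) x cols[8,16) = 32x8
Op 3 fold_right: fold axis v@12; visible region now rows[0,32) x cols[12,16) = 32x4
Op 4 fold_left: fold axis v@14; visible region now rows[0,32) x cols[12,14) = 32x2
Op 5 cut(27, 0): punch at orig (27,12); cuts so far [(27, 12)]; region rows[0,32) x cols[12,14) = 32x2
Op 6 cut(13, 0): punch at orig (13,12); cuts so far [(13, 12), (27, 12)]; region rows[0,32) x cols[12,14) = 32x2
Unfold 1 (reflect across v@14): 4 holes -> [(13, 12), (13, 15), (27, 12), (27, 15)]
Unfold 2 (reflect across v@12): 8 holes -> [(13, 8), (13, 11), (13, 12), (13, 15), (27, 8), (27, 11), (27, 12), (27, 15)]
Unfold 3 (reflect across v@8): 16 holes -> [(13, 0), (13, 3), (13, 4), (13, 7), (13, 8), (13, 11), (13, 12), (13, 15), (27, 0), (27, 3), (27, 4), (27, 7), (27, 8), (27, 11), (27, 12), (27, 15)]
Unfold 4 (reflect across v@16): 32 holes -> [(13, 0), (13, 3), (13, 4), (13, 7), (13, 8), (13, 11), (13, 12), (13, 15), (13, 16), (13, 19), (13, 20), (13, 23), (13, 24), (13, 27), (13, 28), (13, 31), (27, 0), (27, 3), (27, 4), (27, 7), (27, 8), (27, 11), (27, 12), (27, 15), (27, 16), (27, 19), (27, 20), (27, 23), (27, 24), (27, 27), (27, 28), (27, 31)]

Answer: 32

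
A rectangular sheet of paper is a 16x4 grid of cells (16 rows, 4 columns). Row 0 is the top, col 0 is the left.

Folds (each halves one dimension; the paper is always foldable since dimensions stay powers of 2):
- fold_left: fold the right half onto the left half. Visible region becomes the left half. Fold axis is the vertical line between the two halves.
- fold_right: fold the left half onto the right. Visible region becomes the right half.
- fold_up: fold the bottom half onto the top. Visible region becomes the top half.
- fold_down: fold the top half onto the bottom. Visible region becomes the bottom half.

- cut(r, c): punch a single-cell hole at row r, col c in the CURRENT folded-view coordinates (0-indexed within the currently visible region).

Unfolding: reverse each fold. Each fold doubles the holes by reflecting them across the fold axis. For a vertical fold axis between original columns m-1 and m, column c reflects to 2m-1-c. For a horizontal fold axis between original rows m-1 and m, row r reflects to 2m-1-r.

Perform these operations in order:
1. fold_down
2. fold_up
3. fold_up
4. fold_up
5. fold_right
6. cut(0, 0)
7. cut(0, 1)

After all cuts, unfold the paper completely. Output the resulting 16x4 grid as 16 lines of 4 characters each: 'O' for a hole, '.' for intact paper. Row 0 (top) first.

Op 1 fold_down: fold axis h@8; visible region now rows[8,16) x cols[0,4) = 8x4
Op 2 fold_up: fold axis h@12; visible region now rows[8,12) x cols[0,4) = 4x4
Op 3 fold_up: fold axis h@10; visible region now rows[8,10) x cols[0,4) = 2x4
Op 4 fold_up: fold axis h@9; visible region now rows[8,9) x cols[0,4) = 1x4
Op 5 fold_right: fold axis v@2; visible region now rows[8,9) x cols[2,4) = 1x2
Op 6 cut(0, 0): punch at orig (8,2); cuts so far [(8, 2)]; region rows[8,9) x cols[2,4) = 1x2
Op 7 cut(0, 1): punch at orig (8,3); cuts so far [(8, 2), (8, 3)]; region rows[8,9) x cols[2,4) = 1x2
Unfold 1 (reflect across v@2): 4 holes -> [(8, 0), (8, 1), (8, 2), (8, 3)]
Unfold 2 (reflect across h@9): 8 holes -> [(8, 0), (8, 1), (8, 2), (8, 3), (9, 0), (9, 1), (9, 2), (9, 3)]
Unfold 3 (reflect across h@10): 16 holes -> [(8, 0), (8, 1), (8, 2), (8, 3), (9, 0), (9, 1), (9, 2), (9, 3), (10, 0), (10, 1), (10, 2), (10, 3), (11, 0), (11, 1), (11, 2), (11, 3)]
Unfold 4 (reflect across h@12): 32 holes -> [(8, 0), (8, 1), (8, 2), (8, 3), (9, 0), (9, 1), (9, 2), (9, 3), (10, 0), (10, 1), (10, 2), (10, 3), (11, 0), (11, 1), (11, 2), (11, 3), (12, 0), (12, 1), (12, 2), (12, 3), (13, 0), (13, 1), (13, 2), (13, 3), (14, 0), (14, 1), (14, 2), (14, 3), (15, 0), (15, 1), (15, 2), (15, 3)]
Unfold 5 (reflect across h@8): 64 holes -> [(0, 0), (0, 1), (0, 2), (0, 3), (1, 0), (1, 1), (1, 2), (1, 3), (2, 0), (2, 1), (2, 2), (2, 3), (3, 0), (3, 1), (3, 2), (3, 3), (4, 0), (4, 1), (4, 2), (4, 3), (5, 0), (5, 1), (5, 2), (5, 3), (6, 0), (6, 1), (6, 2), (6, 3), (7, 0), (7, 1), (7, 2), (7, 3), (8, 0), (8, 1), (8, 2), (8, 3), (9, 0), (9, 1), (9, 2), (9, 3), (10, 0), (10, 1), (10, 2), (10, 3), (11, 0), (11, 1), (11, 2), (11, 3), (12, 0), (12, 1), (12, 2), (12, 3), (13, 0), (13, 1), (13, 2), (13, 3), (14, 0), (14, 1), (14, 2), (14, 3), (15, 0), (15, 1), (15, 2), (15, 3)]

Answer: OOOO
OOOO
OOOO
OOOO
OOOO
OOOO
OOOO
OOOO
OOOO
OOOO
OOOO
OOOO
OOOO
OOOO
OOOO
OOOO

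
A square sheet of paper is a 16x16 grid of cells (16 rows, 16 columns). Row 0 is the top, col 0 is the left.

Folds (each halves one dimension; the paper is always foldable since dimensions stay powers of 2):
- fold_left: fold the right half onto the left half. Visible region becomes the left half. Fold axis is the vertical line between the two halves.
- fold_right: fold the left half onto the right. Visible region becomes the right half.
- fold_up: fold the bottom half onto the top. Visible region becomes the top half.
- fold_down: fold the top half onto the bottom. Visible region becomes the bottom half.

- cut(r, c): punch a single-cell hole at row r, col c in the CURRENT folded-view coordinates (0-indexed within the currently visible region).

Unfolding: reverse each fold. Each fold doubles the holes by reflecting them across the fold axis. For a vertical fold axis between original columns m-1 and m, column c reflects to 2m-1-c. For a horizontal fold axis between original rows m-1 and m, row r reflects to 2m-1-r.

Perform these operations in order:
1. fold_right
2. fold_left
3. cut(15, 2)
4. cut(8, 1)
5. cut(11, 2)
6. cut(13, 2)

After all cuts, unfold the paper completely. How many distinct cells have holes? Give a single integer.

Op 1 fold_right: fold axis v@8; visible region now rows[0,16) x cols[8,16) = 16x8
Op 2 fold_left: fold axis v@12; visible region now rows[0,16) x cols[8,12) = 16x4
Op 3 cut(15, 2): punch at orig (15,10); cuts so far [(15, 10)]; region rows[0,16) x cols[8,12) = 16x4
Op 4 cut(8, 1): punch at orig (8,9); cuts so far [(8, 9), (15, 10)]; region rows[0,16) x cols[8,12) = 16x4
Op 5 cut(11, 2): punch at orig (11,10); cuts so far [(8, 9), (11, 10), (15, 10)]; region rows[0,16) x cols[8,12) = 16x4
Op 6 cut(13, 2): punch at orig (13,10); cuts so far [(8, 9), (11, 10), (13, 10), (15, 10)]; region rows[0,16) x cols[8,12) = 16x4
Unfold 1 (reflect across v@12): 8 holes -> [(8, 9), (8, 14), (11, 10), (11, 13), (13, 10), (13, 13), (15, 10), (15, 13)]
Unfold 2 (reflect across v@8): 16 holes -> [(8, 1), (8, 6), (8, 9), (8, 14), (11, 2), (11, 5), (11, 10), (11, 13), (13, 2), (13, 5), (13, 10), (13, 13), (15, 2), (15, 5), (15, 10), (15, 13)]

Answer: 16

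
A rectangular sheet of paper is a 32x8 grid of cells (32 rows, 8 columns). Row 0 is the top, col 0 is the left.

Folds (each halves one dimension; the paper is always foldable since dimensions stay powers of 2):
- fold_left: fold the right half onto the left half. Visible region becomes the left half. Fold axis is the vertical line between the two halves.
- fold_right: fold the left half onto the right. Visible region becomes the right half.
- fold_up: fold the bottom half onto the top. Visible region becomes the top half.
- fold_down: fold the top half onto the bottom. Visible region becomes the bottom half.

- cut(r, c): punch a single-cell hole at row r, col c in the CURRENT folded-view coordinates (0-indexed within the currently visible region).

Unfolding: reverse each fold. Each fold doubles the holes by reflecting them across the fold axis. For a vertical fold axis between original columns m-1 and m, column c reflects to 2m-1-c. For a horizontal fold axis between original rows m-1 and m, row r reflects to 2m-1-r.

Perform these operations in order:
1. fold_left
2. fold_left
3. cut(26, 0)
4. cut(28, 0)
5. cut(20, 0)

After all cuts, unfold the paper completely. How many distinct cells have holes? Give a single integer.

Op 1 fold_left: fold axis v@4; visible region now rows[0,32) x cols[0,4) = 32x4
Op 2 fold_left: fold axis v@2; visible region now rows[0,32) x cols[0,2) = 32x2
Op 3 cut(26, 0): punch at orig (26,0); cuts so far [(26, 0)]; region rows[0,32) x cols[0,2) = 32x2
Op 4 cut(28, 0): punch at orig (28,0); cuts so far [(26, 0), (28, 0)]; region rows[0,32) x cols[0,2) = 32x2
Op 5 cut(20, 0): punch at orig (20,0); cuts so far [(20, 0), (26, 0), (28, 0)]; region rows[0,32) x cols[0,2) = 32x2
Unfold 1 (reflect across v@2): 6 holes -> [(20, 0), (20, 3), (26, 0), (26, 3), (28, 0), (28, 3)]
Unfold 2 (reflect across v@4): 12 holes -> [(20, 0), (20, 3), (20, 4), (20, 7), (26, 0), (26, 3), (26, 4), (26, 7), (28, 0), (28, 3), (28, 4), (28, 7)]

Answer: 12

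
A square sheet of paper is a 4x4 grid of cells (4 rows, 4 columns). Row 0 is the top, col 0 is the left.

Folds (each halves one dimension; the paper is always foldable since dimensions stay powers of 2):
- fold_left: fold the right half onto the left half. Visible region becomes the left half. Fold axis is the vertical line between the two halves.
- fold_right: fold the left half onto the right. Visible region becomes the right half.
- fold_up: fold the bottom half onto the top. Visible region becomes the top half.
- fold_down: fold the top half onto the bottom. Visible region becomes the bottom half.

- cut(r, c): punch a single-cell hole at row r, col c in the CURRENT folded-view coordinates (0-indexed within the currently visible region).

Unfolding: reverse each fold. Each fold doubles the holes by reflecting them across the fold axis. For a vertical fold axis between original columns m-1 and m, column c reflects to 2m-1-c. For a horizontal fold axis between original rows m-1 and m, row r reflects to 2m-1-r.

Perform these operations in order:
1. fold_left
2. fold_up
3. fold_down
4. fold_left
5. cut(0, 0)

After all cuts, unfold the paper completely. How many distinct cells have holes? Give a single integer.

Answer: 16

Derivation:
Op 1 fold_left: fold axis v@2; visible region now rows[0,4) x cols[0,2) = 4x2
Op 2 fold_up: fold axis h@2; visible region now rows[0,2) x cols[0,2) = 2x2
Op 3 fold_down: fold axis h@1; visible region now rows[1,2) x cols[0,2) = 1x2
Op 4 fold_left: fold axis v@1; visible region now rows[1,2) x cols[0,1) = 1x1
Op 5 cut(0, 0): punch at orig (1,0); cuts so far [(1, 0)]; region rows[1,2) x cols[0,1) = 1x1
Unfold 1 (reflect across v@1): 2 holes -> [(1, 0), (1, 1)]
Unfold 2 (reflect across h@1): 4 holes -> [(0, 0), (0, 1), (1, 0), (1, 1)]
Unfold 3 (reflect across h@2): 8 holes -> [(0, 0), (0, 1), (1, 0), (1, 1), (2, 0), (2, 1), (3, 0), (3, 1)]
Unfold 4 (reflect across v@2): 16 holes -> [(0, 0), (0, 1), (0, 2), (0, 3), (1, 0), (1, 1), (1, 2), (1, 3), (2, 0), (2, 1), (2, 2), (2, 3), (3, 0), (3, 1), (3, 2), (3, 3)]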